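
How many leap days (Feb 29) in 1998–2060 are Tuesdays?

3

Leap years in 1998–2060: 16 of them.
Feb 29 weekday advances by 5 (mod 7) from one leap year to the next four years later (or differs when a century non-leap intervenes).
Leap-day weekdays: 2000:Tue✓ 2004:Sun 2008:Fri 2012:Wed 2016:Mon 2020:Sat 2024:Thu 2028:Tue✓ 2032:Sun 2036:Fri 2040:Wed 2044:Mon 2048:Sat 2052:Thu 2056:Tue✓ 2060:Sun
Tuesday: 2000, 2028, 2056 → 3.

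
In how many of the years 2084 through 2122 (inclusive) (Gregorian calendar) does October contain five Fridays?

17

October has 31 days; it has five Fridays when Friday falls among the first (month-length − 28) days — i.e. when October 1 is one of Friday/Thursday/Wednesday.
October 1 by year: 2084:Sun 2085:Mon 2086:Tue 2087:Wed✓ 2088:Fri✓ 2089:Sat 2090:Sun 2091:Mon 2092:Wed✓ 2093:Thu✓ 2094:Fri✓ 2095:Sat 2096:Mon 2097:Tue 2098:Wed✓ …(9 more)… 2108:Mon 2109:Tue 2110:Wed✓ 2111:Thu✓ 2112:Sat 2113:Sun 2114:Mon 2115:Tue 2116:Thu✓ 2117:Fri✓ 2118:Sat 2119:Sun 2120:Tue 2121:Wed✓ 2122:Thu✓
Years with five Fridays: 2087, 2088, 2092, 2093, 2094, 2098, 2099, 2100, 2104, 2105, 2106, 2110, 2111, 2116, 2117, 2121, 2122 → 17.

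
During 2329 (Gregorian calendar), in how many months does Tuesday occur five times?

A month of length L has five Tuesdays iff its first Tuesday is on day ≤ L−28 (so day 1–3 in a 31-day month, 1–2 in a 30-day month, day 1 in a leap February).
Checking each month of 2329: Jan starts Tue (31d) ✓; Feb starts Fri (28d); Mar starts Fri (31d); Apr starts Mon (30d) ✓; May starts Wed (31d); Jun starts Sat (30d); Jul starts Mon (31d) ✓; Aug starts Thu (31d); Sep starts Sun (30d); Oct starts Tue (31d) ✓; Nov starts Fri (30d); Dec starts Sun (31d) ✓.
Five-Tuesday months: January, April, July, October, December → 5.

5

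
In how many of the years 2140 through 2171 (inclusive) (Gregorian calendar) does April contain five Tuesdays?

9

April has 30 days; it has five Tuesdays when Tuesday falls among the first (month-length − 28) days — i.e. when April 1 is one of Tuesday/Monday.
April 1 by year: 2140:Fri 2141:Sat 2142:Sun 2143:Mon✓ 2144:Wed 2145:Thu 2146:Fri 2147:Sat 2148:Mon✓ 2149:Tue✓ 2150:Wed 2151:Thu 2152:Sat 2153:Sun 2154:Mon✓ 2155:Tue✓ 2156:Thu 2157:Fri 2158:Sat 2159:Sun 2160:Tue✓ 2161:Wed 2162:Thu 2163:Fri 2164:Sun 2165:Mon✓ 2166:Tue✓ 2167:Wed 2168:Fri 2169:Sat 2170:Sun 2171:Mon✓
Years with five Tuesdays: 2143, 2148, 2149, 2154, 2155, 2160, 2165, 2166, 2171 → 9.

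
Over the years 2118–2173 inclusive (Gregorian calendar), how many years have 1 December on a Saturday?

Track 1 December's weekday year by year (advancing +1, or +2 across a Feb 29):
  2118: Thu  2119: Fri (+1)  2120: Sun (+2)  2121: Mon (+1)  2122: Tue (+1)
  2123: Wed (+1)  2124: Fri (+2)  2125: Sat (+1) ✓  2126: Sun (+1)  2127: Mon (+1)
  2128: Wed (+2)  2129: Thu (+1)  2130: Fri (+1)  2131: Sat (+1) ✓  … (28 more years) …
  2160: Mon (+2)  2161: Tue (+1)  2162: Wed (+1)  2163: Thu (+1)  2164: Sat (+2) ✓
  2165: Sun (+1)  2166: Mon (+1)  2167: Tue (+1)  2168: Thu (+2)  2169: Fri (+1)
  2170: Sat (+1) ✓  2171: Sun (+1)  2172: Tue (+2)  2173: Wed (+1)
Saturday years: 2125, 2131, 2136, 2142, 2153, 2159, 2164, 2170 — 8 in total.

8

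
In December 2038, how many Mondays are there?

December 2038 has 31 days and begins on Wednesday.
The first Monday is December 6.
Mondays fall on 6, 13, 20, 27 — that's 4.

4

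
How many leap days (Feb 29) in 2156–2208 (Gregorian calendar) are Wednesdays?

3

Leap years in 2156–2208: 13 of them.
Feb 29 weekday advances by 5 (mod 7) from one leap year to the next four years later (or differs when a century non-leap intervenes).
Leap-day weekdays: 2156:Sun 2160:Fri 2164:Wed✓ 2168:Mon 2172:Sat 2176:Thu 2180:Tue 2184:Sun 2188:Fri 2192:Wed✓ 2196:Mon 2204:Wed✓ 2208:Mon
Wednesday: 2164, 2192, 2204 → 3.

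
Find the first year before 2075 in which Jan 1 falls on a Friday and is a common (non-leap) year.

2066

Jan 1 advances by 2 weekdays after a leap year and by 1 after a common year.
2075: Jan 1 is Tuesday.
2074: Monday
2073: Sunday
2072: Friday (leap)
2071: Thursday
2070: Wednesday
2069: Tuesday
2068: Sunday (leap)
2067: Saturday
2066: Friday
2066 begins on a Friday and is a common year.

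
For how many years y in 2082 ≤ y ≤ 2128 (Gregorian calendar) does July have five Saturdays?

July has 31 days; it has five Saturdays when Saturday falls among the first (month-length − 28) days — i.e. when July 1 is one of Saturday/Friday/Thursday.
July 1 by year: 2082:Wed 2083:Thu✓ 2084:Sat✓ 2085:Sun 2086:Mon 2087:Tue 2088:Thu✓ 2089:Fri✓ 2090:Sat✓ 2091:Sun 2092:Tue 2093:Wed 2094:Thu✓ 2095:Fri✓ 2096:Sun …(17 more)… 2114:Sun 2115:Mon 2116:Wed 2117:Thu✓ 2118:Fri✓ 2119:Sat✓ 2120:Mon 2121:Tue 2122:Wed 2123:Thu✓ 2124:Sat✓ 2125:Sun 2126:Mon 2127:Tue 2128:Thu✓
Years with five Saturdays: 2083, 2084, 2088, 2089, 2090, 2094, 2095, 2100, 2101, 2102, 2106, 2107, 2112, 2113, 2117, 2118, 2119, 2123, 2124, 2128 → 20.

20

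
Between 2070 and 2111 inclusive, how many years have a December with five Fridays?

17

December has 31 days; it has five Fridays when Friday falls among the first (month-length − 28) days — i.e. when December 1 is one of Friday/Thursday/Wednesday.
December 1 by year: 2070:Mon 2071:Tue 2072:Thu✓ 2073:Fri✓ 2074:Sat 2075:Sun 2076:Tue 2077:Wed✓ 2078:Thu✓ 2079:Fri✓ 2080:Sun 2081:Mon 2082:Tue 2083:Wed✓ 2084:Fri✓ …(12 more)… 2097:Sun 2098:Mon 2099:Tue 2100:Wed✓ 2101:Thu✓ 2102:Fri✓ 2103:Sat 2104:Mon 2105:Tue 2106:Wed✓ 2107:Thu✓ 2108:Sat 2109:Sun 2110:Mon 2111:Tue
Years with five Fridays: 2072, 2073, 2077, 2078, 2079, 2083, 2084, 2088, 2089, 2090, 2094, 2095, 2100, 2101, 2102, 2106, 2107 → 17.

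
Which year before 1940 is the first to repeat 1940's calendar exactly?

Two years share a calendar iff Jan 1 falls on the same weekday and both are leap or both are common. 1940: Jan 1 is Monday, leap year.
1939: Jan 1 Sunday, common
1938: Jan 1 Saturday, common
1937: Jan 1 Friday, common
1936: Jan 1 Wednesday, leap
1935: Jan 1 Tuesday, common
1934: Jan 1 Monday, common
1933: Jan 1 Sunday, common
1932: Jan 1 Friday, leap
1931: Jan 1 Thursday, common
1930: Jan 1 Wednesday, common
1929: Jan 1 Tuesday, common
1928: Jan 1 Sunday, leap
1927: Jan 1 Saturday, common
1926: Jan 1 Friday, common
1925: Jan 1 Thursday, common
1924: Jan 1 Tuesday, leap
1923: Jan 1 Monday, common
1922: Jan 1 Sunday, common
1921: Jan 1 Saturday, common
1920: Jan 1 Thursday, leap
1919: Jan 1 Wednesday, common
1918: Jan 1 Tuesday, common
1917: Jan 1 Monday, common
1916: Jan 1 Saturday, leap
1915: Jan 1 Friday, common
1914: Jan 1 Thursday, common
1913: Jan 1 Wednesday, common
1912: Jan 1 Monday, leap
1912 matches on both conditions.

1912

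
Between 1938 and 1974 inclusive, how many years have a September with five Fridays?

11

September has 30 days; it has five Fridays when Friday falls among the first (month-length − 28) days — i.e. when September 1 is one of Friday/Thursday.
September 1 by year: 1938:Thu✓ 1939:Fri✓ 1940:Sun 1941:Mon 1942:Tue 1943:Wed 1944:Fri✓ 1945:Sat 1946:Sun 1947:Mon 1948:Wed 1949:Thu✓ 1950:Fri✓ 1951:Sat 1952:Mon …(7 more)… 1960:Thu✓ 1961:Fri✓ 1962:Sat 1963:Sun 1964:Tue 1965:Wed 1966:Thu✓ 1967:Fri✓ 1968:Sun 1969:Mon 1970:Tue 1971:Wed 1972:Fri✓ 1973:Sat 1974:Sun
Years with five Fridays: 1938, 1939, 1944, 1949, 1950, 1955, 1960, 1961, 1966, 1967, 1972 → 11.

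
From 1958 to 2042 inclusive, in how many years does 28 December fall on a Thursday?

Track 28 December's weekday year by year (advancing +1, or +2 across a Feb 29):
  1958: Sun  1959: Mon (+1)  1960: Wed (+2)  1961: Thu (+1) ✓  1962: Fri (+1)
  1963: Sat (+1)  1964: Mon (+2)  1965: Tue (+1)  1966: Wed (+1)  1967: Thu (+1) ✓
  1968: Sat (+2)  1969: Sun (+1)  1970: Mon (+1)  1971: Tue (+1)  … (57 more years) …
  2029: Fri (+1)  2030: Sat (+1)  2031: Sun (+1)  2032: Tue (+2)  2033: Wed (+1)
  2034: Thu (+1) ✓  2035: Fri (+1)  2036: Sun (+2)  2037: Mon (+1)  2038: Tue (+1)
  2039: Wed (+1)  2040: Fri (+2)  2041: Sat (+1)  2042: Sun (+1)
Thursday years: 1961, 1967, 1972, 1978, 1989, 1995, 2000, 2006, 2017, 2023, 2028, 2034 — 12 in total.

12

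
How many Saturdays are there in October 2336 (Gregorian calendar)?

5

October 2336 has 31 days and begins on Thursday.
The first Saturday is October 3.
Saturdays fall on 3, 10, 17, 24, 31 — that's 5.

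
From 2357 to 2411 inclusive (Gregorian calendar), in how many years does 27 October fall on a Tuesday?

8

Track 27 October's weekday year by year (advancing +1, or +2 across a Feb 29):
  2357: Sun  2358: Mon (+1)  2359: Tue (+1) ✓  2360: Thu (+2)  2361: Fri (+1)
  2362: Sat (+1)  2363: Sun (+1)  2364: Tue (+2) ✓  2365: Wed (+1)  2366: Thu (+1)
  2367: Fri (+1)  2368: Sun (+2)  2369: Mon (+1)  2370: Tue (+1) ✓  … (27 more years) …
  2398: Tue (+1) ✓  2399: Wed (+1)  2400: Fri (+2)  2401: Sat (+1)  2402: Sun (+1)
  2403: Mon (+1)  2404: Wed (+2)  2405: Thu (+1)  2406: Fri (+1)  2407: Sat (+1)
  2408: Mon (+2)  2409: Tue (+1) ✓  2410: Wed (+1)  2411: Thu (+1)
Tuesday years: 2359, 2364, 2370, 2381, 2387, 2392, 2398, 2409 — 8 in total.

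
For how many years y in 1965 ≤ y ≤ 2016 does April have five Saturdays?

April has 30 days; it has five Saturdays when Saturday falls among the first (month-length − 28) days — i.e. when April 1 is one of Saturday/Friday.
April 1 by year: 1965:Thu 1966:Fri✓ 1967:Sat✓ 1968:Mon 1969:Tue 1970:Wed 1971:Thu 1972:Sat✓ 1973:Sun 1974:Mon 1975:Tue 1976:Thu 1977:Fri✓ 1978:Sat✓ 1979:Sun …(22 more)… 2002:Mon 2003:Tue 2004:Thu 2005:Fri✓ 2006:Sat✓ 2007:Sun 2008:Tue 2009:Wed 2010:Thu 2011:Fri✓ 2012:Sun 2013:Mon 2014:Tue 2015:Wed 2016:Fri✓
Years with five Saturdays: 1966, 1967, 1972, 1977, 1978, 1983, 1988, 1989, 1994, 1995, 2000, 2005, 2006, 2011, 2016 → 15.

15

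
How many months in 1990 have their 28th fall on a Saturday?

2

Check the 28th of each month of 1990: Jan 28: Sun, Feb 28: Wed, Mar 28: Wed, Apr 28: Sat, May 28: Mon, Jun 28: Thu, Jul 28: Sat, Aug 28: Tue, Sep 28: Fri, Oct 28: Sun, Nov 28: Wed, Dec 28: Fri.
Saturday occurs in April, July — 2 months.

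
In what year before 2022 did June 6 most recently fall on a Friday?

From one year to the next, a fixed date's weekday advances by 1, or by 2 when a Feb 29 lies between the two dates.
2022: June 6 is Monday.
2021: Sunday (−1)
2020: Saturday (−1)
2019: Thursday (−2)
2018: Wednesday (−1)
2017: Tuesday (−1)
2016: Monday (−1)
2015: Saturday (−2)
2014: Friday (−1)
June 6 falls on a Friday in 2014.

2014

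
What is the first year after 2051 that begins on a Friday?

2055

Jan 1 advances by 2 weekdays after a leap year and by 1 after a common year.
2051: Jan 1 is Sunday.
2052: Monday (leap)
2053: Wednesday
2054: Thursday
2055: Friday
2055 begins on a Friday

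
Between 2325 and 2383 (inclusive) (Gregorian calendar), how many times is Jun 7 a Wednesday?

8

Track Jun 7's weekday year by year (advancing +1, or +2 across a Feb 29):
  2325: Sun  2326: Mon (+1)  2327: Tue (+1)  2328: Thu (+2)  2329: Fri (+1)
  2330: Sat (+1)  2331: Sun (+1)  2332: Tue (+2)  2333: Wed (+1) ✓  2334: Thu (+1)
  2335: Fri (+1)  2336: Sun (+2)  2337: Mon (+1)  2338: Tue (+1)  … (31 more years) …
  2370: Sun (+1)  2371: Mon (+1)  2372: Wed (+2) ✓  2373: Thu (+1)  2374: Fri (+1)
  2375: Sat (+1)  2376: Mon (+2)  2377: Tue (+1)  2378: Wed (+1) ✓  2379: Thu (+1)
  2380: Sat (+2)  2381: Sun (+1)  2382: Mon (+1)  2383: Tue (+1)
Wednesday years: 2333, 2339, 2344, 2350, 2361, 2367, 2372, 2378 — 8 in total.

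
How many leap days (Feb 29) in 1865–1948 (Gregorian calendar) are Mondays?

Leap years in 1865–1948: 20 of them.
Feb 29 weekday advances by 5 (mod 7) from one leap year to the next four years later (or differs when a century non-leap intervenes).
Leap-day weekdays: 1868:Sat 1872:Thu 1876:Tue 1880:Sun 1884:Fri 1888:Wed 1892:Mon✓ 1896:Sat 1904:Mon✓ 1908:Sat 1912:Thu 1916:Tue 1920:Sun 1924:Fri 1928:Wed 1932:Mon✓ 1936:Sat 1940:Thu 1944:Tue 1948:Sun
Monday: 1892, 1904, 1932 → 3.

3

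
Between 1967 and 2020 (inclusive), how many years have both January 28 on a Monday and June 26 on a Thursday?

2

Check each year's weekday for January 28 and June 26:
  1967: Sat/Mon  1968: Sun/Wed  1969: Tue/Thu  1970: Wed/Fri  1971: Thu/Sat  1972: Fri/Mon  1973: Sun/Tue  1974: Mon/Wed  1975: Tue/Thu  1976: Wed/Sat  1977: Fri/Sun  1978: Sat/Mon  1979: Sun/Tue  1980: Mon/Thu ✓  …(26 more)…  2007: Sun/Tue  2008: Mon/Thu ✓  2009: Wed/Fri  2010: Thu/Sat  2011: Fri/Sun  2012: Sat/Tue  2013: Mon/Wed  2014: Tue/Thu  2015: Wed/Fri  2016: Thu/Sun  2017: Sat/Mon  2018: Sun/Tue  2019: Mon/Wed  2020: Tue/Fri
Both conditions hold in: 1980, 2008 — 2.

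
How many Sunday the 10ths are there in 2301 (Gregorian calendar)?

Check the 10th of each month of 2301: Jan 10: Thu, Feb 10: Sun, Mar 10: Sun, Apr 10: Wed, May 10: Fri, Jun 10: Mon, Jul 10: Wed, Aug 10: Sat, Sep 10: Tue, Oct 10: Thu, Nov 10: Sun, Dec 10: Tue.
Sunday occurs in February, March, November — 3 months.

3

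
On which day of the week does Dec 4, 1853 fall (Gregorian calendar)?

Sunday

January 1, 1853 is a Saturday.
December 4 is day 338 of the year, i.e. 337 days after Jan 1.
337 mod 7 = 1, so advance 1 weekday from Saturday: Sunday.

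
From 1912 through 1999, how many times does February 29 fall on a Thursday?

Leap years in 1912–1999: 22 of them.
Feb 29 weekday advances by 5 (mod 7) from one leap year to the next four years later (or differs when a century non-leap intervenes).
Leap-day weekdays: 1912:Thu✓ 1916:Tue 1920:Sun 1924:Fri 1928:Wed 1932:Mon 1936:Sat 1940:Thu✓ 1944:Tue 1948:Sun 1952:Fri 1956:Wed 1960:Mon 1964:Sat 1968:Thu✓ 1972:Tue 1976:Sun 1980:Fri 1984:Wed 1988:Mon 1992:Sat 1996:Thu✓
Thursday: 1912, 1940, 1968, 1996 → 4.

4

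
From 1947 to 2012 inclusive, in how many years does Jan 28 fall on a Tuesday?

9

Track Jan 28's weekday year by year (advancing +1, or +2 across a Feb 29):
  1947: Tue ✓  1948: Wed (+1)  1949: Fri (+2)  1950: Sat (+1)  1951: Sun (+1)
  1952: Mon (+1)  1953: Wed (+2)  1954: Thu (+1)  1955: Fri (+1)  1956: Sat (+1)
  1957: Mon (+2)  1958: Tue (+1) ✓  1959: Wed (+1)  1960: Thu (+1)  … (38 more years) …
  1999: Thu (+1)  2000: Fri (+1)  2001: Sun (+2)  2002: Mon (+1)  2003: Tue (+1) ✓
  2004: Wed (+1)  2005: Fri (+2)  2006: Sat (+1)  2007: Sun (+1)  2008: Mon (+1)
  2009: Wed (+2)  2010: Thu (+1)  2011: Fri (+1)  2012: Sat (+1)
Tuesday years: 1947, 1958, 1964, 1969, 1975, 1986, 1992, 1997, 2003 — 9 in total.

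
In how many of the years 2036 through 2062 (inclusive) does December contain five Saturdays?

11

December has 31 days; it has five Saturdays when Saturday falls among the first (month-length − 28) days — i.e. when December 1 is one of Saturday/Friday/Thursday.
December 1 by year: 2036:Mon 2037:Tue 2038:Wed 2039:Thu✓ 2040:Sat✓ 2041:Sun 2042:Mon 2043:Tue 2044:Thu✓ 2045:Fri✓ 2046:Sat✓ 2047:Sun 2048:Tue 2049:Wed 2050:Thu✓ 2051:Fri✓ 2052:Sun 2053:Mon 2054:Tue 2055:Wed 2056:Fri✓ 2057:Sat✓ 2058:Sun 2059:Mon 2060:Wed 2061:Thu✓ 2062:Fri✓
Years with five Saturdays: 2039, 2040, 2044, 2045, 2046, 2050, 2051, 2056, 2057, 2061, 2062 → 11.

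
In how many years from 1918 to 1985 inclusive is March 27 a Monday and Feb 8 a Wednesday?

7

Check each year's weekday for March 27 and Feb 8:
  1918: Wed/Fri  1919: Thu/Sat  1920: Sat/Sun  1921: Sun/Tue  1922: Mon/Wed ✓  1923: Tue/Thu  1924: Thu/Fri  1925: Fri/Sun  1926: Sat/Mon  1927: Sun/Tue  1928: Tue/Wed  1929: Wed/Fri  1930: Thu/Sat  1931: Fri/Sun  …(40 more)…  1972: Mon/Tue  1973: Tue/Thu  1974: Wed/Fri  1975: Thu/Sat  1976: Sat/Sun  1977: Sun/Tue  1978: Mon/Wed ✓  1979: Tue/Thu  1980: Thu/Fri  1981: Fri/Sun  1982: Sat/Mon  1983: Sun/Tue  1984: Tue/Wed  1985: Wed/Fri
Both conditions hold in: 1922, 1933, 1939, 1950, 1961, 1967, 1978 — 7.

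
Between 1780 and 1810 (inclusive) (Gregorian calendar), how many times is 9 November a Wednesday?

5

Track 9 November's weekday year by year (advancing +1, or +2 across a Feb 29):
  1780: Thu  1781: Fri (+1)  1782: Sat (+1)  1783: Sun (+1)  1784: Tue (+2)
  1785: Wed (+1) ✓  1786: Thu (+1)  1787: Fri (+1)  1788: Sun (+2)  1789: Mon (+1)
  1790: Tue (+1)  1791: Wed (+1) ✓  1792: Fri (+2)  1793: Sat (+1)  … (3 more years) …
  1797: Thu (+1)  1798: Fri (+1)  1799: Sat (+1)  1800: Sun (+1)  1801: Mon (+1)
  1802: Tue (+1)  1803: Wed (+1) ✓  1804: Fri (+2)  1805: Sat (+1)  1806: Sun (+1)
  1807: Mon (+1)  1808: Wed (+2) ✓  1809: Thu (+1)  1810: Fri (+1)
Wednesday years: 1785, 1791, 1796, 1803, 1808 — 5 in total.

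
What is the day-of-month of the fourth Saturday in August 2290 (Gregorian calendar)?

August 1, 2290 is a Friday, so the first Saturday is the 2nd.
The fourth Saturday is 2 + 21 = 23.

23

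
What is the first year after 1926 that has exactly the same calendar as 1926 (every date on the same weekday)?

Two years share a calendar iff Jan 1 falls on the same weekday and both are leap or both are common. 1926: Jan 1 is Friday, common year.
1927: Jan 1 Saturday, common
1928: Jan 1 Sunday, leap
1929: Jan 1 Tuesday, common
1930: Jan 1 Wednesday, common
1931: Jan 1 Thursday, common
1932: Jan 1 Friday, leap
1933: Jan 1 Sunday, common
1934: Jan 1 Monday, common
1935: Jan 1 Tuesday, common
1936: Jan 1 Wednesday, leap
1937: Jan 1 Friday, common
1937 matches on both conditions.

1937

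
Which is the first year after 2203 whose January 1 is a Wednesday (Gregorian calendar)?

Jan 1 advances by 2 weekdays after a leap year and by 1 after a common year.
2203: Jan 1 is Saturday.
2204: Sunday (leap)
2205: Tuesday
2206: Wednesday
2206 begins on a Wednesday

2206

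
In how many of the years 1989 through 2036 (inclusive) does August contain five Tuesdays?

August has 31 days; it has five Tuesdays when Tuesday falls among the first (month-length − 28) days — i.e. when August 1 is one of Tuesday/Monday/Sunday.
August 1 by year: 1989:Tue✓ 1990:Wed 1991:Thu 1992:Sat 1993:Sun✓ 1994:Mon✓ 1995:Tue✓ 1996:Thu 1997:Fri 1998:Sat 1999:Sun✓ 2000:Tue✓ 2001:Wed 2002:Thu 2003:Fri …(18 more)… 2022:Mon✓ 2023:Tue✓ 2024:Thu 2025:Fri 2026:Sat 2027:Sun✓ 2028:Tue✓ 2029:Wed 2030:Thu 2031:Fri 2032:Sun✓ 2033:Mon✓ 2034:Tue✓ 2035:Wed 2036:Fri
Years with five Tuesdays: 1989, 1993, 1994, 1995, 1999, 2000, 2004, 2005, 2006, 2010, 2011, 2016, 2017, 2021, 2022, 2023, 2027, 2028, 2032, 2033, 2034 → 21.

21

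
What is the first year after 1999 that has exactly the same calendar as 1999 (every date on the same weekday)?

2010

Two years share a calendar iff Jan 1 falls on the same weekday and both are leap or both are common. 1999: Jan 1 is Friday, common year.
2000: Jan 1 Saturday, leap
2001: Jan 1 Monday, common
2002: Jan 1 Tuesday, common
2003: Jan 1 Wednesday, common
2004: Jan 1 Thursday, leap
2005: Jan 1 Saturday, common
2006: Jan 1 Sunday, common
2007: Jan 1 Monday, common
2008: Jan 1 Tuesday, leap
2009: Jan 1 Thursday, common
2010: Jan 1 Friday, common
2010 matches on both conditions.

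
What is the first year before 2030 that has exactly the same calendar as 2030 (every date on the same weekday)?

2019

Two years share a calendar iff Jan 1 falls on the same weekday and both are leap or both are common. 2030: Jan 1 is Tuesday, common year.
2029: Jan 1 Monday, common
2028: Jan 1 Saturday, leap
2027: Jan 1 Friday, common
2026: Jan 1 Thursday, common
2025: Jan 1 Wednesday, common
2024: Jan 1 Monday, leap
2023: Jan 1 Sunday, common
2022: Jan 1 Saturday, common
2021: Jan 1 Friday, common
2020: Jan 1 Wednesday, leap
2019: Jan 1 Tuesday, common
2019 matches on both conditions.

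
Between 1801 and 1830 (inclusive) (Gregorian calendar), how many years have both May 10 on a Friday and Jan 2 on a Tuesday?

1

Check each year's weekday for May 10 and Jan 2:
  1801: Sun/Fri  1802: Mon/Sat  1803: Tue/Sun  1804: Thu/Mon  1805: Fri/Wed  1806: Sat/Thu  1807: Sun/Fri  1808: Tue/Sat  1809: Wed/Mon  1810: Thu/Tue  1811: Fri/Wed  1812: Sun/Thu  1813: Mon/Sat  1814: Tue/Sun  1815: Wed/Mon  1816: Fri/Tue ✓  1817: Sat/Thu  1818: Sun/Fri  1819: Mon/Sat  1820: Wed/Sun  1821: Thu/Tue  1822: Fri/Wed  1823: Sat/Thu  1824: Mon/Fri  1825: Tue/Sun  1826: Wed/Mon  1827: Thu/Tue  1828: Sat/Wed  1829: Sun/Fri  1830: Mon/Sat
Both conditions hold in: 1816 — 1.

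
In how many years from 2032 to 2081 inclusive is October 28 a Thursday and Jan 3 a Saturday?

2

Check each year's weekday for October 28 and Jan 3:
  2032: Thu/Sat ✓  2033: Fri/Mon  2034: Sat/Tue  2035: Sun/Wed  2036: Tue/Thu  2037: Wed/Sat  2038: Thu/Sun  2039: Fri/Mon  2040: Sun/Tue  2041: Mon/Thu  2042: Tue/Fri  2043: Wed/Sat  2044: Fri/Sun  2045: Sat/Tue  …(22 more)…  2068: Sun/Tue  2069: Mon/Thu  2070: Tue/Fri  2071: Wed/Sat  2072: Fri/Sun  2073: Sat/Tue  2074: Sun/Wed  2075: Mon/Thu  2076: Wed/Fri  2077: Thu/Sun  2078: Fri/Mon  2079: Sat/Tue  2080: Mon/Wed  2081: Tue/Fri
Both conditions hold in: 2032, 2060 — 2.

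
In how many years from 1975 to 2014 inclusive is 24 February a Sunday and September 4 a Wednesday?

Check each year's weekday for 24 February and September 4:
  1975: Mon/Thu  1976: Tue/Sat  1977: Thu/Sun  1978: Fri/Mon  1979: Sat/Tue  1980: Sun/Thu  1981: Tue/Fri  1982: Wed/Sat  1983: Thu/Sun  1984: Fri/Tue  1985: Sun/Wed ✓  1986: Mon/Thu  1987: Tue/Fri  1988: Wed/Sun  …(12 more)…  2001: Sat/Tue  2002: Sun/Wed ✓  2003: Mon/Thu  2004: Tue/Sat  2005: Thu/Sun  2006: Fri/Mon  2007: Sat/Tue  2008: Sun/Thu  2009: Tue/Fri  2010: Wed/Sat  2011: Thu/Sun  2012: Fri/Tue  2013: Sun/Wed ✓  2014: Mon/Thu
Both conditions hold in: 1985, 1991, 2002, 2013 — 4.

4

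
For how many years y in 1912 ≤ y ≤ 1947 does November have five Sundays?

11

November has 30 days; it has five Sundays when Sunday falls among the first (month-length − 28) days — i.e. when November 1 is one of Sunday/Saturday.
November 1 by year: 1912:Fri 1913:Sat✓ 1914:Sun✓ 1915:Mon 1916:Wed 1917:Thu 1918:Fri 1919:Sat✓ 1920:Mon 1921:Tue 1922:Wed 1923:Thu 1924:Sat✓ 1925:Sun✓ 1926:Mon …(6 more)… 1933:Wed 1934:Thu 1935:Fri 1936:Sun✓ 1937:Mon 1938:Tue 1939:Wed 1940:Fri 1941:Sat✓ 1942:Sun✓ 1943:Mon 1944:Wed 1945:Thu 1946:Fri 1947:Sat✓
Years with five Sundays: 1913, 1914, 1919, 1924, 1925, 1930, 1931, 1936, 1941, 1942, 1947 → 11.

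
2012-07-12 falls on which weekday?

Thursday

January 1, 2012 is a Sunday.
July 12 is day 194 of the year, i.e. 193 days after Jan 1.
193 mod 7 = 4, so advance 4 weekdays from Sunday: Thursday.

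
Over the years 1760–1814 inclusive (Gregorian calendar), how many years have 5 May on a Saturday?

Track 5 May's weekday year by year (advancing +1, or +2 across a Feb 29):
  1760: Mon  1761: Tue (+1)  1762: Wed (+1)  1763: Thu (+1)  1764: Sat (+2) ✓
  1765: Sun (+1)  1766: Mon (+1)  1767: Tue (+1)  1768: Thu (+2)  1769: Fri (+1)
  1770: Sat (+1) ✓  1771: Sun (+1)  1772: Tue (+2)  1773: Wed (+1)  … (27 more years) …
  1801: Tue (+1)  1802: Wed (+1)  1803: Thu (+1)  1804: Sat (+2) ✓  1805: Sun (+1)
  1806: Mon (+1)  1807: Tue (+1)  1808: Thu (+2)  1809: Fri (+1)  1810: Sat (+1) ✓
  1811: Sun (+1)  1812: Tue (+2)  1813: Wed (+1)  1814: Thu (+1)
Saturday years: 1764, 1770, 1781, 1787, 1792, 1798, 1804, 1810 — 8 in total.

8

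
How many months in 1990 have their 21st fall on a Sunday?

Check the 21st of each month of 1990: Jan 21: Sun, Feb 21: Wed, Mar 21: Wed, Apr 21: Sat, May 21: Mon, Jun 21: Thu, Jul 21: Sat, Aug 21: Tue, Sep 21: Fri, Oct 21: Sun, Nov 21: Wed, Dec 21: Fri.
Sunday occurs in January, October — 2 months.

2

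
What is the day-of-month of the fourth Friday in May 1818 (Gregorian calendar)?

22

May 1, 1818 is a Friday, so the first Friday is the 1st.
The fourth Friday is 1 + 21 = 22.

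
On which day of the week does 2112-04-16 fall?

Saturday

January 1, 2112 is a Friday.
April 16 is day 107 of the year, i.e. 106 days after Jan 1.
106 mod 7 = 1, so advance 1 weekday from Friday: Saturday.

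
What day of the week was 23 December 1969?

January 1, 1969 is a Wednesday.
December 23 is day 357 of the year, i.e. 356 days after Jan 1.
356 mod 7 = 6, so advance 6 weekdays from Wednesday: Tuesday.

Tuesday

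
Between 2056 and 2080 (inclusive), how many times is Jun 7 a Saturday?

3

Track Jun 7's weekday year by year (advancing +1, or +2 across a Feb 29):
  2056: Wed  2057: Thu (+1)  2058: Fri (+1)  2059: Sat (+1) ✓  2060: Mon (+2)
  2061: Tue (+1)  2062: Wed (+1)  2063: Thu (+1)  2064: Sat (+2) ✓  2065: Sun (+1)
  2066: Mon (+1)  2067: Tue (+1)  2068: Thu (+2)  2069: Fri (+1)  2070: Sat (+1) ✓
  2071: Sun (+1)  2072: Tue (+2)  2073: Wed (+1)  2074: Thu (+1)  2075: Fri (+1)
  2076: Sun (+2)  2077: Mon (+1)  2078: Tue (+1)  2079: Wed (+1)  2080: Fri (+2)
Saturday years: 2059, 2064, 2070 — 3 in total.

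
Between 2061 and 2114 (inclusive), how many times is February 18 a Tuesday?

6

Track February 18's weekday year by year (advancing +1, or +2 across a Feb 29):
  2061: Fri  2062: Sat (+1)  2063: Sun (+1)  2064: Mon (+1)  2065: Wed (+2)
  2066: Thu (+1)  2067: Fri (+1)  2068: Sat (+1)  2069: Mon (+2)  2070: Tue (+1) ✓
  2071: Wed (+1)  2072: Thu (+1)  2073: Sat (+2)  2074: Sun (+1)  … (26 more years) …
  2101: Fri (+1)  2102: Sat (+1)  2103: Sun (+1)  2104: Mon (+1)  2105: Wed (+2)
  2106: Thu (+1)  2107: Fri (+1)  2108: Sat (+1)  2109: Mon (+2)  2110: Tue (+1) ✓
  2111: Wed (+1)  2112: Thu (+1)  2113: Sat (+2)  2114: Sun (+1)
Tuesday years: 2070, 2076, 2081, 2087, 2098, 2110 — 6 in total.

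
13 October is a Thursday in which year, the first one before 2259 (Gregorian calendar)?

2253

From one year to the next, a fixed date's weekday advances by 1, or by 2 when a Feb 29 lies between the two dates.
2259: October 13 is Thursday.
2258: Wednesday (−1)
2257: Tuesday (−1)
2256: Monday (−1)
2255: Saturday (−2)
2254: Friday (−1)
2253: Thursday (−1)
13 October falls on a Thursday in 2253.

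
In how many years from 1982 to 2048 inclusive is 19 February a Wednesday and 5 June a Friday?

3

Check each year's weekday for 19 February and 5 June:
  1982: Fri/Sat  1983: Sat/Sun  1984: Sun/Tue  1985: Tue/Wed  1986: Wed/Thu  1987: Thu/Fri  1988: Fri/Sun  1989: Sun/Mon  1990: Mon/Tue  1991: Tue/Wed  1992: Wed/Fri ✓  1993: Fri/Sat  1994: Sat/Sun  1995: Sun/Mon  …(39 more)…  2035: Mon/Tue  2036: Tue/Thu  2037: Thu/Fri  2038: Fri/Sat  2039: Sat/Sun  2040: Sun/Tue  2041: Tue/Wed  2042: Wed/Thu  2043: Thu/Fri  2044: Fri/Sun  2045: Sun/Mon  2046: Mon/Tue  2047: Tue/Wed  2048: Wed/Fri ✓
Both conditions hold in: 1992, 2020, 2048 — 3.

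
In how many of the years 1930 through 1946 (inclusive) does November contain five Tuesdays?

4

November has 30 days; it has five Tuesdays when Tuesday falls among the first (month-length − 28) days — i.e. when November 1 is one of Tuesday/Monday.
November 1 by year: 1930:Sat 1931:Sun 1932:Tue✓ 1933:Wed 1934:Thu 1935:Fri 1936:Sun 1937:Mon✓ 1938:Tue✓ 1939:Wed 1940:Fri 1941:Sat 1942:Sun 1943:Mon✓ 1944:Wed 1945:Thu 1946:Fri
Years with five Tuesdays: 1932, 1937, 1938, 1943 → 4.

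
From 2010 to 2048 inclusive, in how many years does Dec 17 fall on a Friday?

5

Track Dec 17's weekday year by year (advancing +1, or +2 across a Feb 29):
  2010: Fri ✓  2011: Sat (+1)  2012: Mon (+2)  2013: Tue (+1)  2014: Wed (+1)
  2015: Thu (+1)  2016: Sat (+2)  2017: Sun (+1)  2018: Mon (+1)  2019: Tue (+1)
  2020: Thu (+2)  2021: Fri (+1) ✓  2022: Sat (+1)  2023: Sun (+1)  … (11 more years) …
  2035: Mon (+1)  2036: Wed (+2)  2037: Thu (+1)  2038: Fri (+1) ✓  2039: Sat (+1)
  2040: Mon (+2)  2041: Tue (+1)  2042: Wed (+1)  2043: Thu (+1)  2044: Sat (+2)
  2045: Sun (+1)  2046: Mon (+1)  2047: Tue (+1)  2048: Thu (+2)
Friday years: 2010, 2021, 2027, 2032, 2038 — 5 in total.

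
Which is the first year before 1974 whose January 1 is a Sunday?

Jan 1 advances by 2 weekdays after a leap year and by 1 after a common year.
1974: Jan 1 is Tuesday.
1973: Monday
1972: Saturday (leap)
1971: Friday
1970: Thursday
1969: Wednesday
1968: Monday (leap)
1967: Sunday
1967 begins on a Sunday

1967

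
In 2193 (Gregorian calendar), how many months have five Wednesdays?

A month of length L has five Wednesdays iff its first Wednesday is on day ≤ L−28 (so day 1–3 in a 31-day month, 1–2 in a 30-day month, day 1 in a leap February).
Checking each month of 2193: Jan starts Tue (31d) ✓; Feb starts Fri (28d); Mar starts Fri (31d); Apr starts Mon (30d); May starts Wed (31d) ✓; Jun starts Sat (30d); Jul starts Mon (31d) ✓; Aug starts Thu (31d); Sep starts Sun (30d); Oct starts Tue (31d) ✓; Nov starts Fri (30d); Dec starts Sun (31d).
Five-Wednesday months: January, May, July, October → 4.

4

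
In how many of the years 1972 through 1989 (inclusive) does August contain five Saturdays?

August has 31 days; it has five Saturdays when Saturday falls among the first (month-length − 28) days — i.e. when August 1 is one of Saturday/Friday/Thursday.
August 1 by year: 1972:Tue 1973:Wed 1974:Thu✓ 1975:Fri✓ 1976:Sun 1977:Mon 1978:Tue 1979:Wed 1980:Fri✓ 1981:Sat✓ 1982:Sun 1983:Mon 1984:Wed 1985:Thu✓ 1986:Fri✓ 1987:Sat✓ 1988:Mon 1989:Tue
Years with five Saturdays: 1974, 1975, 1980, 1981, 1985, 1986, 1987 → 7.

7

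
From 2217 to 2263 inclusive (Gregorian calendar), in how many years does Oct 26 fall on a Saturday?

Track Oct 26's weekday year by year (advancing +1, or +2 across a Feb 29):
  2217: Sun  2218: Mon (+1)  2219: Tue (+1)  2220: Thu (+2)  2221: Fri (+1)
  2222: Sat (+1) ✓  2223: Sun (+1)  2224: Tue (+2)  2225: Wed (+1)  2226: Thu (+1)
  2227: Fri (+1)  2228: Sun (+2)  2229: Mon (+1)  2230: Tue (+1)  … (19 more years) …
  2250: Sat (+1) ✓  2251: Sun (+1)  2252: Tue (+2)  2253: Wed (+1)  2254: Thu (+1)
  2255: Fri (+1)  2256: Sun (+2)  2257: Mon (+1)  2258: Tue (+1)  2259: Wed (+1)
  2260: Fri (+2)  2261: Sat (+1) ✓  2262: Sun (+1)  2263: Mon (+1)
Saturday years: 2222, 2233, 2239, 2244, 2250, 2261 — 6 in total.

6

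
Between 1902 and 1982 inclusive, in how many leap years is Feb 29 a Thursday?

3

Leap years in 1902–1982: 20 of them.
Feb 29 weekday advances by 5 (mod 7) from one leap year to the next four years later (or differs when a century non-leap intervenes).
Leap-day weekdays: 1904:Mon 1908:Sat 1912:Thu✓ 1916:Tue 1920:Sun 1924:Fri 1928:Wed 1932:Mon 1936:Sat 1940:Thu✓ 1944:Tue 1948:Sun 1952:Fri 1956:Wed 1960:Mon 1964:Sat 1968:Thu✓ 1972:Tue 1976:Sun 1980:Fri
Thursday: 1912, 1940, 1968 → 3.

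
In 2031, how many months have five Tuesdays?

A month of length L has five Tuesdays iff its first Tuesday is on day ≤ L−28 (so day 1–3 in a 31-day month, 1–2 in a 30-day month, day 1 in a leap February).
Checking each month of 2031: Jan starts Wed (31d); Feb starts Sat (28d); Mar starts Sat (31d); Apr starts Tue (30d) ✓; May starts Thu (31d); Jun starts Sun (30d); Jul starts Tue (31d) ✓; Aug starts Fri (31d); Sep starts Mon (30d) ✓; Oct starts Wed (31d); Nov starts Sat (30d); Dec starts Mon (31d) ✓.
Five-Tuesday months: April, July, September, December → 4.

4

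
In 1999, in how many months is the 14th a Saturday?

Check the 14th of each month of 1999: Jan 14: Thu, Feb 14: Sun, Mar 14: Sun, Apr 14: Wed, May 14: Fri, Jun 14: Mon, Jul 14: Wed, Aug 14: Sat, Sep 14: Tue, Oct 14: Thu, Nov 14: Sun, Dec 14: Tue.
Saturday occurs in August — 1 month.

1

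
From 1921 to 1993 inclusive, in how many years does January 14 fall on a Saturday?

11

Track January 14's weekday year by year (advancing +1, or +2 across a Feb 29):
  1921: Fri  1922: Sat (+1) ✓  1923: Sun (+1)  1924: Mon (+1)  1925: Wed (+2)
  1926: Thu (+1)  1927: Fri (+1)  1928: Sat (+1) ✓  1929: Mon (+2)  1930: Tue (+1)
  1931: Wed (+1)  1932: Thu (+1)  1933: Sat (+2) ✓  1934: Sun (+1)  … (45 more years) …
  1980: Mon (+1)  1981: Wed (+2)  1982: Thu (+1)  1983: Fri (+1)  1984: Sat (+1) ✓
  1985: Mon (+2)  1986: Tue (+1)  1987: Wed (+1)  1988: Thu (+1)  1989: Sat (+2) ✓
  1990: Sun (+1)  1991: Mon (+1)  1992: Tue (+1)  1993: Thu (+2)
Saturday years: 1922, 1928, 1933, 1939, 1950, 1956, 1961, 1967, 1978, 1984, 1989 — 11 in total.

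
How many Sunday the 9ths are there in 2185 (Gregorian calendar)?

Check the 9th of each month of 2185: Jan 9: Sun, Feb 9: Wed, Mar 9: Wed, Apr 9: Sat, May 9: Mon, Jun 9: Thu, Jul 9: Sat, Aug 9: Tue, Sep 9: Fri, Oct 9: Sun, Nov 9: Wed, Dec 9: Fri.
Sunday occurs in January, October — 2 months.

2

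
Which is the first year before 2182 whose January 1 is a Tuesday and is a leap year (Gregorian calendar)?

Jan 1 advances by 2 weekdays after a leap year and by 1 after a common year.
2182: Jan 1 is Tuesday.
2181: Monday
2180: Saturday (leap)
2179: Friday
2178: Thursday
2177: Wednesday
2176: Monday (leap)
2175: Sunday
2174: Saturday
2173: Friday
2172: Wednesday (leap)
2171: Tuesday
2170: Monday
2169: Sunday
2168: Friday (leap)
2167: Thursday
2166: Wednesday
2165: Tuesday
2164: Sunday (leap)
2163: Saturday
2162: Friday
2161: Thursday
2160: Tuesday (leap)
2160 begins on a Tuesday and is a leap year.

2160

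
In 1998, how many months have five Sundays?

4

A month of length L has five Sundays iff its first Sunday is on day ≤ L−28 (so day 1–3 in a 31-day month, 1–2 in a 30-day month, day 1 in a leap February).
Checking each month of 1998: Jan starts Thu (31d); Feb starts Sun (28d); Mar starts Sun (31d) ✓; Apr starts Wed (30d); May starts Fri (31d) ✓; Jun starts Mon (30d); Jul starts Wed (31d); Aug starts Sat (31d) ✓; Sep starts Tue (30d); Oct starts Thu (31d); Nov starts Sun (30d) ✓; Dec starts Tue (31d).
Five-Sunday months: March, May, August, November → 4.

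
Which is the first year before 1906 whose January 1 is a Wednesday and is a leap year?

1896

Jan 1 advances by 2 weekdays after a leap year and by 1 after a common year.
1906: Jan 1 is Monday.
1905: Sunday
1904: Friday (leap)
1903: Thursday
1902: Wednesday
1901: Tuesday
1900: Monday
1899: Sunday
1898: Saturday
1897: Friday
1896: Wednesday (leap)
1896 begins on a Wednesday and is a leap year.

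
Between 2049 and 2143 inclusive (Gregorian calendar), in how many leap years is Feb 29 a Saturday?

2

Leap years in 2049–2143: 22 of them.
Feb 29 weekday advances by 5 (mod 7) from one leap year to the next four years later (or differs when a century non-leap intervenes).
Leap-day weekdays: 2052:Thu 2056:Tue 2060:Sun 2064:Fri 2068:Wed 2072:Mon 2076:Sat✓ 2080:Thu 2084:Tue 2088:Sun 2092:Fri 2096:Wed 2104:Fri 2108:Wed 2112:Mon 2116:Sat✓ 2120:Thu 2124:Tue 2128:Sun 2132:Fri 2136:Wed 2140:Mon
Saturday: 2076, 2116 → 2.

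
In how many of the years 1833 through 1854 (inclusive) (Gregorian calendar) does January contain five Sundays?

9

January has 31 days; it has five Sundays when Sunday falls among the first (month-length − 28) days — i.e. when January 1 is one of Sunday/Saturday/Friday.
January 1 by year: 1833:Tue 1834:Wed 1835:Thu 1836:Fri✓ 1837:Sun✓ 1838:Mon 1839:Tue 1840:Wed 1841:Fri✓ 1842:Sat✓ 1843:Sun✓ 1844:Mon 1845:Wed 1846:Thu 1847:Fri✓ 1848:Sat✓ 1849:Mon 1850:Tue 1851:Wed 1852:Thu 1853:Sat✓ 1854:Sun✓
Years with five Sundays: 1836, 1837, 1841, 1842, 1843, 1847, 1848, 1853, 1854 → 9.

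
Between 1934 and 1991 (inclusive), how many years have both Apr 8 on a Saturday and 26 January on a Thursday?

Check each year's weekday for Apr 8 and 26 January:
  1934: Sun/Fri  1935: Mon/Sat  1936: Wed/Sun  1937: Thu/Tue  1938: Fri/Wed  1939: Sat/Thu ✓  1940: Mon/Fri  1941: Tue/Sun  1942: Wed/Mon  1943: Thu/Tue  1944: Sat/Wed  1945: Sun/Fri  1946: Mon/Sat  1947: Tue/Sun  …(30 more)…  1978: Sat/Thu ✓  1979: Sun/Fri  1980: Tue/Sat  1981: Wed/Mon  1982: Thu/Tue  1983: Fri/Wed  1984: Sun/Thu  1985: Mon/Sat  1986: Tue/Sun  1987: Wed/Mon  1988: Fri/Tue  1989: Sat/Thu ✓  1990: Sun/Fri  1991: Mon/Sat
Both conditions hold in: 1939, 1950, 1961, 1967, 1978, 1989 — 6.

6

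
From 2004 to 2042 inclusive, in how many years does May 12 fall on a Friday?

Track May 12's weekday year by year (advancing +1, or +2 across a Feb 29):
  2004: Wed  2005: Thu (+1)  2006: Fri (+1) ✓  2007: Sat (+1)  2008: Mon (+2)
  2009: Tue (+1)  2010: Wed (+1)  2011: Thu (+1)  2012: Sat (+2)  2013: Sun (+1)
  2014: Mon (+1)  2015: Tue (+1)  2016: Thu (+2)  2017: Fri (+1) ✓  … (11 more years) …
  2029: Sat (+1)  2030: Sun (+1)  2031: Mon (+1)  2032: Wed (+2)  2033: Thu (+1)
  2034: Fri (+1) ✓  2035: Sat (+1)  2036: Mon (+2)  2037: Tue (+1)  2038: Wed (+1)
  2039: Thu (+1)  2040: Sat (+2)  2041: Sun (+1)  2042: Mon (+1)
Friday years: 2006, 2017, 2023, 2028, 2034 — 5 in total.

5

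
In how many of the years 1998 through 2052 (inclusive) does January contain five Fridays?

23

January has 31 days; it has five Fridays when Friday falls among the first (month-length − 28) days — i.e. when January 1 is one of Friday/Thursday/Wednesday.
January 1 by year: 1998:Thu✓ 1999:Fri✓ 2000:Sat 2001:Mon 2002:Tue 2003:Wed✓ 2004:Thu✓ 2005:Sat 2006:Sun 2007:Mon 2008:Tue 2009:Thu✓ 2010:Fri✓ 2011:Sat 2012:Sun …(25 more)… 2038:Fri✓ 2039:Sat 2040:Sun 2041:Tue 2042:Wed✓ 2043:Thu✓ 2044:Fri✓ 2045:Sun 2046:Mon 2047:Tue 2048:Wed✓ 2049:Fri✓ 2050:Sat 2051:Sun 2052:Mon
Years with five Fridays: 1998, 1999, 2003, 2004, 2009, 2010, 2014, 2015, 2016, 2020, 2021, 2025, 2026, 2027, 2031, 2032, 2037, 2038, 2042, 2043, 2044, 2048, 2049 → 23.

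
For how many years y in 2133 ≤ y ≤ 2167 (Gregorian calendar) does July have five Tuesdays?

July has 31 days; it has five Tuesdays when Tuesday falls among the first (month-length − 28) days — i.e. when July 1 is one of Tuesday/Monday/Sunday.
July 1 by year: 2133:Wed 2134:Thu 2135:Fri 2136:Sun✓ 2137:Mon✓ 2138:Tue✓ 2139:Wed 2140:Fri 2141:Sat 2142:Sun✓ 2143:Mon✓ 2144:Wed 2145:Thu 2146:Fri 2147:Sat …(5 more)… 2153:Sun✓ 2154:Mon✓ 2155:Tue✓ 2156:Thu 2157:Fri 2158:Sat 2159:Sun✓ 2160:Tue✓ 2161:Wed 2162:Thu 2163:Fri 2164:Sun✓ 2165:Mon✓ 2166:Tue✓ 2167:Wed
Years with five Tuesdays: 2136, 2137, 2138, 2142, 2143, 2148, 2149, 2153, 2154, 2155, 2159, 2160, 2164, 2165, 2166 → 15.

15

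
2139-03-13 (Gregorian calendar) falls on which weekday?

January 1, 2139 is a Thursday.
March 13 is day 72 of the year, i.e. 71 days after Jan 1.
71 mod 7 = 1, so advance 1 weekday from Thursday: Friday.

Friday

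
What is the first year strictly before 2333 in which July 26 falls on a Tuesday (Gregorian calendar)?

From one year to the next, a fixed date's weekday advances by 1, or by 2 when a Feb 29 lies between the two dates.
2333: July 26 is Wednesday.
2332: Tuesday (−1)
July 26 falls on a Tuesday in 2332.

2332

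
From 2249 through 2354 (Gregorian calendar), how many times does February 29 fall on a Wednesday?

Leap years in 2249–2354: 25 of them.
Feb 29 weekday advances by 5 (mod 7) from one leap year to the next four years later (or differs when a century non-leap intervenes).
Leap-day weekdays: 2252:Sun 2256:Fri 2260:Wed✓ 2264:Mon 2268:Sat 2272:Thu 2276:Tue 2280:Sun 2284:Fri 2288:Wed✓ 2292:Mon 2296:Sat 2304:Mon 2308:Sat 2312:Thu 2316:Tue 2320:Sun 2324:Fri 2328:Wed✓ 2332:Mon 2336:Sat 2340:Thu 2344:Tue 2348:Sun 2352:Fri
Wednesday: 2260, 2288, 2328 → 3.

3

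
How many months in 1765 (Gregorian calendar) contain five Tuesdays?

A month of length L has five Tuesdays iff its first Tuesday is on day ≤ L−28 (so day 1–3 in a 31-day month, 1–2 in a 30-day month, day 1 in a leap February).
Checking each month of 1765: Jan starts Tue (31d) ✓; Feb starts Fri (28d); Mar starts Fri (31d); Apr starts Mon (30d) ✓; May starts Wed (31d); Jun starts Sat (30d); Jul starts Mon (31d) ✓; Aug starts Thu (31d); Sep starts Sun (30d); Oct starts Tue (31d) ✓; Nov starts Fri (30d); Dec starts Sun (31d) ✓.
Five-Tuesday months: January, April, July, October, December → 5.

5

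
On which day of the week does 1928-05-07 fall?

Monday

January 1, 1928 is a Sunday.
May 7 is day 128 of the year, i.e. 127 days after Jan 1.
127 mod 7 = 1, so advance 1 weekday from Sunday: Monday.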